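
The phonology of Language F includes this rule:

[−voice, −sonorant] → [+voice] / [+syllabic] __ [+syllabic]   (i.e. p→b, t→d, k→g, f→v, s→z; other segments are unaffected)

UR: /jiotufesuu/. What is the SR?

jioduvezuu

/t/ is a voiceless obstruent between vowels /o/ and /u/, so it voices to [d].
/f/ is a voiceless obstruent between vowels /u/ and /e/, so it voices to [v].
/s/ is a voiceless obstruent between vowels /e/ and /u/, so it voices to [z].
Surface form: [jioduvezuu].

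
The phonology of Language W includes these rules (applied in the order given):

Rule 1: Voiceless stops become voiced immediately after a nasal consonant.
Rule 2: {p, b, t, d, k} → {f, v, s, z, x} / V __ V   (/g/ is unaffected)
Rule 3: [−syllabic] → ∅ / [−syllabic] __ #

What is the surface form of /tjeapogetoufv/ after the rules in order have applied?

tjeafogesouf

Rule 1 (post-nasal voicing): no segment meets the environment; /tjeapogetoufv/ is unchanged.
Rule 2 (intervocalic spirantization): /p/ is a stop between vowels /a/ and /o/, so it spirantizes to the fricative [f]. /t/ is a stop between vowels /e/ and /o/, so it spirantizes to the fricative [s]. /tjeapogetoufv/ → tjeafogesoufv.
Rule 3 (final cluster simplification): /v/ is the second consonant of a word-final cluster /fv/, so it deletes. /tjeafogesoufv/ → tjeafogesouf.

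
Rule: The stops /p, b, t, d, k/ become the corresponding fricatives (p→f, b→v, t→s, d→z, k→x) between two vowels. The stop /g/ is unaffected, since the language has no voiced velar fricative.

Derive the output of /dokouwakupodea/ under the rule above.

Scanning /dokouwakupodea/: /d/ at position 1 is not in the conditioning environment; /k/ is a stop between vowels /o/ and /o/, so it spirantizes to the fricative [x]; /k/ is a stop between vowels /a/ and /u/, so it spirantizes to the fricative [x]; /p/ is a stop between vowels /u/ and /o/, so it spirantizes to the fricative [f]; /d/ is a stop between vowels /o/ and /e/, so it spirantizes to the fricative [z].
Result: [doxouwaxufozea].

doxouwaxufozea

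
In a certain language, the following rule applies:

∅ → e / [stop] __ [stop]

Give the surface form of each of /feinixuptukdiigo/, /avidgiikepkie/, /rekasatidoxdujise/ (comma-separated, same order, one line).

feinixupetukediigo, avidegiikepekie, rekasatidoxdujise

/feinixuptukdiigo/: /p/ and /t/ form a stop–stop cluster, so [e] is inserted between them. /k/ and /d/ form a stop–stop cluster, so [e] is inserted between them. → [feinixupetukediigo].
/avidgiikepkie/: /d/ and /g/ form a stop–stop cluster, so [e] is inserted between them. /p/ and /k/ form a stop–stop cluster, so [e] is inserted between them. → [avidegiikepekie].
/rekasatidoxdujise/: the rule's environment is not met; surfaces unchanged as [rekasatidoxdujise].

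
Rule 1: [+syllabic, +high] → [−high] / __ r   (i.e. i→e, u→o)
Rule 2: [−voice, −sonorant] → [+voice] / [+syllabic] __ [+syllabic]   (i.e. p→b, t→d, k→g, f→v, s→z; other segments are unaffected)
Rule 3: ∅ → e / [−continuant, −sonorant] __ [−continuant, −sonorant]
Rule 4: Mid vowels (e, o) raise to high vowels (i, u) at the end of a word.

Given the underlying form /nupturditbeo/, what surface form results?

nupetorditebeu

Rule 1 (pre-rhotic lowering): /u/ is a high vowel immediately before /r/, so it lowers to [o]. /nupturditbeo/ → nuptorditbeo.
Rule 2 (intervocalic voicing): no segment meets the environment; /nuptorditbeo/ is unchanged.
Rule 3 (stop-cluster e-epenthesis): /p/ and /t/ form a stop–stop cluster, so [e] is inserted between them. /t/ and /b/ form a stop–stop cluster, so [e] is inserted between them. /nuptorditbeo/ → nupetorditebeo.
Rule 4 (final vowel raising): /o/ is a mid vowel in word-final position, so it raises to [u]. /nupetorditebeo/ → nupetorditebeu.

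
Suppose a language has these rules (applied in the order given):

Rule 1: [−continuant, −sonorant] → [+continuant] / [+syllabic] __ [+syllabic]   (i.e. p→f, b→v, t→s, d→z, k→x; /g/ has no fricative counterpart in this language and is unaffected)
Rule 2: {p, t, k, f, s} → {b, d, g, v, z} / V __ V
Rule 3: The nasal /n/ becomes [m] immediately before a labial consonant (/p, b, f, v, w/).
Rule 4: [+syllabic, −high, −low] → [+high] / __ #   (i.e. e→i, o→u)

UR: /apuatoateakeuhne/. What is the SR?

avuazoazeaxeuhni

Rule 1 (intervocalic spirantization): /p/ is a stop between vowels /a/ and /u/, so it spirantizes to the fricative [f]. /t/ is a stop between vowels /a/ and /o/, so it spirantizes to the fricative [s]. /t/ is a stop between vowels /a/ and /e/, so it spirantizes to the fricative [s]. /k/ is a stop between vowels /a/ and /e/, so it spirantizes to the fricative [x]. /apuatoateakeuhne/ → afuasoaseaxeuhne.
Rule 2 (intervocalic voicing): /f/ is a voiceless obstruent between vowels /a/ and /u/, so it voices to [v]. /s/ is a voiceless obstruent between vowels /a/ and /o/, so it voices to [z]. /s/ is a voiceless obstruent between vowels /a/ and /e/, so it voices to [z]. /afuasoaseaxeuhne/ → avuazoazeaxeuhne.
Rule 3 (nasal place assimilation): no segment meets the environment; /avuazoazeaxeuhne/ is unchanged.
Rule 4 (final vowel raising): /e/ is a mid vowel in word-final position, so it raises to [i]. /avuazoazeaxeuhne/ → avuazoazeaxeuhni.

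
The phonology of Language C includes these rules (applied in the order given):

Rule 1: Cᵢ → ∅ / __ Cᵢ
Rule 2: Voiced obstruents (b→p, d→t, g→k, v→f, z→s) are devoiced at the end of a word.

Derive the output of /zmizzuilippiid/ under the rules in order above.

Rule 1 (degemination): /zz/ is a geminate; the first /z/ deletes. /pp/ is a geminate; the first /p/ deletes. /zmizzuilippiid/ → zmizuilipiid.
Rule 2 (final devoicing): /d/ is a voiced obstruent in word-final position, so it devoices to [t]. /zmizuilipiid/ → zmizuilipiit.

zmizuilipiit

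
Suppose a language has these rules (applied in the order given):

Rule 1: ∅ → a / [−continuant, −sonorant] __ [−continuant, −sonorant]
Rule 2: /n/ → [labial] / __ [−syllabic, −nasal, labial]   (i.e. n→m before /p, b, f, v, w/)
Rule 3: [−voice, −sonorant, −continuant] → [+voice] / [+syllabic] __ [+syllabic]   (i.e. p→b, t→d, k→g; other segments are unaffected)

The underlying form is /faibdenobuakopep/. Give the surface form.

faibadenobuagobep

Rule 1 (stop-cluster a-epenthesis): /b/ and /d/ form a stop–stop cluster, so [a] is inserted between them. /faibdenobuakopep/ → faibadenobuakopep.
Rule 2 (nasal place assimilation): no segment meets the environment; /faibadenobuakopep/ is unchanged.
Rule 3 (intervocalic voicing): /k/ is a voiceless stop between vowels /a/ and /o/, so it voices to [g]. /p/ is a voiceless stop between vowels /o/ and /e/, so it voices to [b]. /faibadenobuakopep/ → faibadenobuagobep.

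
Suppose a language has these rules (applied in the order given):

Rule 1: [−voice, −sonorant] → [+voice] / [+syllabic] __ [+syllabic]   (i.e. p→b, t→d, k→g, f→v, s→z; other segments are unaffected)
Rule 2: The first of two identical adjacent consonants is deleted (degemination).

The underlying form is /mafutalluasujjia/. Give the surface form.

Rule 1 (intervocalic voicing): /f/ is a voiceless obstruent between vowels /a/ and /u/, so it voices to [v]. /t/ is a voiceless obstruent between vowels /u/ and /a/, so it voices to [d]. /s/ is a voiceless obstruent between vowels /a/ and /u/, so it voices to [z]. /mafutalluasujjia/ → mavudalluazujjia.
Rule 2 (degemination): /ll/ is a geminate; the first /l/ deletes. /jj/ is a geminate; the first /j/ deletes. /mavudalluazujjia/ → mavudaluazujia.

mavudaluazujia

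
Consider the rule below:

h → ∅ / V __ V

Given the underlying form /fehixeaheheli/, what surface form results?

feixeaeeli

/h/ occurs between vowels /e/ and /i/, so it deletes.
/h/ occurs between vowels /a/ and /e/, so it deletes.
/h/ occurs between vowels /e/ and /e/, so it deletes.
Surface form: [feixeaeeli].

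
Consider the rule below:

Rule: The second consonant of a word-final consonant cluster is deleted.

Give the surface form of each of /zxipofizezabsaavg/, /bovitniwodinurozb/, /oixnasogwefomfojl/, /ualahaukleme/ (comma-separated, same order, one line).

zxipofizezabsaav, bovitniwodinuroz, oixnasogwefomfoj, ualahaukleme

/zxipofizezabsaavg/: /g/ is the second consonant of a word-final cluster /vg/, so it deletes. → [zxipofizezabsaav].
/bovitniwodinurozb/: /b/ is the second consonant of a word-final cluster /zb/, so it deletes. → [bovitniwodinuroz].
/oixnasogwefomfojl/: /l/ is the second consonant of a word-final cluster /jl/, so it deletes. → [oixnasogwefomfoj].
/ualahaukleme/: the rule's environment is not met; surfaces unchanged as [ualahaukleme].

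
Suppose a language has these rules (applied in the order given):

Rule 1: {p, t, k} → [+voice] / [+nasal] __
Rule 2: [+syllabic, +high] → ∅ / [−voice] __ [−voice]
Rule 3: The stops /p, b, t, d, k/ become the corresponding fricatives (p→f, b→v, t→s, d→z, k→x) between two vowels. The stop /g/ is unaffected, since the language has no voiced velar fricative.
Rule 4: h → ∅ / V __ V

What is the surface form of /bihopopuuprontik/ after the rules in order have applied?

Rule 1 (post-nasal voicing): /t/ is a voiceless stop immediately after the nasal /n/, so it voices to [d]. /bihopopuuprontik/ → bihopopuuprondik.
Rule 2 (high vowel syncope): no segment meets the environment; /bihopopuuprondik/ is unchanged.
Rule 3 (intervocalic spirantization): /p/ is a stop between vowels /o/ and /o/, so it spirantizes to the fricative [f]. /p/ is a stop between vowels /o/ and /u/, so it spirantizes to the fricative [f]. /bihopopuuprondik/ → bihofofuuprondik.
Rule 4 (intervocalic h-deletion): /h/ occurs between vowels /i/ and /o/, so it deletes. /bihofofuuprondik/ → biofofuuprondik.

biofofuuprondik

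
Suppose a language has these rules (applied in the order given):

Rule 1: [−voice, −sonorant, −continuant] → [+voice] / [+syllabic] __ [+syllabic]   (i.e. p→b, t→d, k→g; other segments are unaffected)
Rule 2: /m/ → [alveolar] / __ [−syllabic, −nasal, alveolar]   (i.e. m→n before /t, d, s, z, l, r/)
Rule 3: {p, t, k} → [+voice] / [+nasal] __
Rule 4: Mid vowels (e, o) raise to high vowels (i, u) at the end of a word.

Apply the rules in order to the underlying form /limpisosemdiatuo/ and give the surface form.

limbisosendiaduu

Rule 1 (intervocalic voicing): /t/ is a voiceless stop between vowels /a/ and /u/, so it voices to [d]. /limpisosemdiatuo/ → limpisosemdiaduo.
Rule 2 (nasal place assimilation): /m/ precedes the alveolar consonant /d/, so it assimilates in place to [n]. /limpisosemdiaduo/ → limpisosendiaduo.
Rule 3 (post-nasal voicing): /p/ is a voiceless stop immediately after the nasal /m/, so it voices to [b]. /limpisosendiaduo/ → limbisosendiaduo.
Rule 4 (final vowel raising): /o/ is a mid vowel in word-final position, so it raises to [u]. /limbisosendiaduo/ → limbisosendiaduu.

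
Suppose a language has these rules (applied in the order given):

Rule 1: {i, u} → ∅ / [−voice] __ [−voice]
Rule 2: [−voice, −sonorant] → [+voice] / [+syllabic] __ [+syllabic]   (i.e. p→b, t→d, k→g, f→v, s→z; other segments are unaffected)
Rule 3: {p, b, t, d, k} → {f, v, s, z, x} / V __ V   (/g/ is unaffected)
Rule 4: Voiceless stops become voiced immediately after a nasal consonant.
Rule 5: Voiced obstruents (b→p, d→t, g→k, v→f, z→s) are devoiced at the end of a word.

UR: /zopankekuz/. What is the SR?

Rule 1 (high vowel syncope): no segment meets the environment; /zopankekuz/ is unchanged.
Rule 2 (intervocalic voicing): /p/ is a voiceless obstruent between vowels /o/ and /a/, so it voices to [b]. /k/ is a voiceless obstruent between vowels /e/ and /u/, so it voices to [g]. /zopankekuz/ → zobankeguz.
Rule 3 (intervocalic spirantization): /b/ is a stop between vowels /o/ and /a/, so it spirantizes to the fricative [v]. /zobankeguz/ → zovankeguz.
Rule 4 (post-nasal voicing): /k/ is a voiceless stop immediately after the nasal /n/, so it voices to [g]. /zovankeguz/ → zovangeguz.
Rule 5 (final devoicing): /z/ is a voiced obstruent in word-final position, so it devoices to [s]. /zovangeguz/ → zovangegus.

zovangegus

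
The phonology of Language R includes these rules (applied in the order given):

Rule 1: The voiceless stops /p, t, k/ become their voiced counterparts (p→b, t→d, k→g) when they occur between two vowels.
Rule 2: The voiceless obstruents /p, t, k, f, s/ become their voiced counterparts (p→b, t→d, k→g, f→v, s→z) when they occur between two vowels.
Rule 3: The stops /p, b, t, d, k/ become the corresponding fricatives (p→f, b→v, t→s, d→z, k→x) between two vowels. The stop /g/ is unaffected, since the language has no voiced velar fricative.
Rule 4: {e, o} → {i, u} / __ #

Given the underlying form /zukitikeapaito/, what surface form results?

Rule 1 (intervocalic voicing): /k/ is a voiceless stop between vowels /u/ and /i/, so it voices to [g]. /t/ is a voiceless stop between vowels /i/ and /i/, so it voices to [d]. /k/ is a voiceless stop between vowels /i/ and /e/, so it voices to [g]. /p/ is a voiceless stop between vowels /a/ and /a/, so it voices to [b]. /t/ is a voiceless stop between vowels /i/ and /o/, so it voices to [d]. /zukitikeapaito/ → zugidigeabaido.
Rule 2 (intervocalic voicing): no segment meets the environment; /zugidigeabaido/ is unchanged.
Rule 3 (intervocalic spirantization): /d/ is a stop between vowels /i/ and /i/, so it spirantizes to the fricative [z]. /b/ is a stop between vowels /a/ and /a/, so it spirantizes to the fricative [v]. /d/ is a stop between vowels /i/ and /o/, so it spirantizes to the fricative [z]. /zugidigeabaido/ → zugizigeavaizo.
Rule 4 (final vowel raising): /o/ is a mid vowel in word-final position, so it raises to [u]. /zugizigeavaizo/ → zugizigeavaizu.

zugizigeavaizu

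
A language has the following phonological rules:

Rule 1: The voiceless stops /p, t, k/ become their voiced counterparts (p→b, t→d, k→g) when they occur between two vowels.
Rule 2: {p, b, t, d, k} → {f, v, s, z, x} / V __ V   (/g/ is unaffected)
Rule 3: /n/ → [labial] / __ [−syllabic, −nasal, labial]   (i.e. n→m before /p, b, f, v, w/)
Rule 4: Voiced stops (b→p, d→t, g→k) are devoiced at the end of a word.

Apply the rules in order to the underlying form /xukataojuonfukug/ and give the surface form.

xugazaojuomfuguk

Rule 1 (intervocalic voicing): /k/ is a voiceless stop between vowels /u/ and /a/, so it voices to [g]. /t/ is a voiceless stop between vowels /a/ and /a/, so it voices to [d]. /k/ is a voiceless stop between vowels /u/ and /u/, so it voices to [g]. /xukataojuonfukug/ → xugadaojuonfugug.
Rule 2 (intervocalic spirantization): /d/ is a stop between vowels /a/ and /a/, so it spirantizes to the fricative [z]. /xugadaojuonfugug/ → xugazaojuonfugug.
Rule 3 (nasal place assimilation): /n/ precedes the labial consonant /f/, so it assimilates in place to [m]. /xugazaojuonfugug/ → xugazaojuomfugug.
Rule 4 (final devoicing): /g/ is a voiced stop in word-final position, so it devoices to [k]. /xugazaojuomfugug/ → xugazaojuomfuguk.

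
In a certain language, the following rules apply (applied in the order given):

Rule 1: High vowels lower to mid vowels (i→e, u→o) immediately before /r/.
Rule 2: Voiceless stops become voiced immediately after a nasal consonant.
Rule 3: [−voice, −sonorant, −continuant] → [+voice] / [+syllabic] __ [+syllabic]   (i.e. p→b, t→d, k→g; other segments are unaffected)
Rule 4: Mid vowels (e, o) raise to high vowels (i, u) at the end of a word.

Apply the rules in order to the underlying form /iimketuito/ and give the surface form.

Rule 1 (pre-rhotic lowering): no segment meets the environment; /iimketuito/ is unchanged.
Rule 2 (post-nasal voicing): /k/ is a voiceless stop immediately after the nasal /m/, so it voices to [g]. /iimketuito/ → iimgetuito.
Rule 3 (intervocalic voicing): /t/ is a voiceless stop between vowels /e/ and /u/, so it voices to [d]. /t/ is a voiceless stop between vowels /i/ and /o/, so it voices to [d]. /iimgetuito/ → iimgeduido.
Rule 4 (final vowel raising): /o/ is a mid vowel in word-final position, so it raises to [u]. /iimgeduido/ → iimgeduidu.

iimgeduidu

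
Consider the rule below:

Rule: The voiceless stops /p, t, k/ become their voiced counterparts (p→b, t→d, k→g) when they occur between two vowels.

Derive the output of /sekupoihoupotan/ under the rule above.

/k/ is a voiceless stop between vowels /e/ and /u/, so it voices to [g].
/p/ is a voiceless stop between vowels /u/ and /o/, so it voices to [b].
/p/ is a voiceless stop between vowels /u/ and /o/, so it voices to [b].
/t/ is a voiceless stop between vowels /o/ and /a/, so it voices to [d].
Surface form: [seguboihoubodan].

seguboihoubodan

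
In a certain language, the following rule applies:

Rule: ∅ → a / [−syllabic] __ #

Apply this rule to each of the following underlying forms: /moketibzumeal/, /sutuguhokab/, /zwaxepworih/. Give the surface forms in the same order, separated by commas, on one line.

moketibzumeala, sutuguhokaba, zwaxepworiha

/moketibzumeal/: the form ends in the consonant /l/, so [a] is inserted word-finally. → [moketibzumeala].
/sutuguhokab/: the form ends in the consonant /b/, so [a] is inserted word-finally. → [sutuguhokaba].
/zwaxepworih/: the form ends in the consonant /h/, so [a] is inserted word-finally. → [zwaxepworiha].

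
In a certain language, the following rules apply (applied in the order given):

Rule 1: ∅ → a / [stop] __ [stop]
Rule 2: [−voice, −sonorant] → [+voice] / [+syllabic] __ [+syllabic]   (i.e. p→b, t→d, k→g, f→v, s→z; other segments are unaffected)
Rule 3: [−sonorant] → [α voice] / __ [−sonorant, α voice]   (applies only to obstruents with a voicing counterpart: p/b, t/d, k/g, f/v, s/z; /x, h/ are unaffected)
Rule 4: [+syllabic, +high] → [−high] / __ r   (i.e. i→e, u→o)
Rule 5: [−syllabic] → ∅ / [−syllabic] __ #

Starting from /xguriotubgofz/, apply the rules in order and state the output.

Rule 1 (stop-cluster a-epenthesis): /b/ and /g/ form a stop–stop cluster, so [a] is inserted between them. /xguriotubgofz/ → xguriotubagofz.
Rule 2 (intervocalic voicing): /t/ is a voiceless obstruent between vowels /o/ and /u/, so it voices to [d]. /xguriotubagofz/ → xguriodubagofz.
Rule 3 (regressive voicing assimilation): /f/ precedes the voiced obstruent /z/, so it voices to [v] by assimilation. /xguriodubagofz/ → xguriodubagovz.
Rule 4 (pre-rhotic lowering): /u/ is a high vowel immediately before /r/, so it lowers to [o]. /xguriodubagovz/ → xgoriodubagovz.
Rule 5 (final cluster simplification): /z/ is the second consonant of a word-final cluster /vz/, so it deletes. /xgoriodubagovz/ → xgoriodubagov.

xgoriodubagov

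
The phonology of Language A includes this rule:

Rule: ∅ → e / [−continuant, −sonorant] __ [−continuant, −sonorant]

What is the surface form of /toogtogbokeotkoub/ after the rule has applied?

/g/ and /t/ form a stop–stop cluster, so [e] is inserted between them.
/g/ and /b/ form a stop–stop cluster, so [e] is inserted between them.
/t/ and /k/ form a stop–stop cluster, so [e] is inserted between them.
Surface form: [toogetogebokeotekoub].

toogetogebokeotekoub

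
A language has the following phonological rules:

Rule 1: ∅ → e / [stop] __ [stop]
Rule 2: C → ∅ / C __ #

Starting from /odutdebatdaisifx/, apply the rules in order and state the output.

Rule 1 (stop-cluster e-epenthesis): /t/ and /d/ form a stop–stop cluster, so [e] is inserted between them. /t/ and /d/ form a stop–stop cluster, so [e] is inserted between them. /odutdebatdaisifx/ → odutedebatedaisifx.
Rule 2 (final cluster simplification): /x/ is the second consonant of a word-final cluster /fx/, so it deletes. /odutedebatedaisifx/ → odutedebatedaisif.

odutedebatedaisif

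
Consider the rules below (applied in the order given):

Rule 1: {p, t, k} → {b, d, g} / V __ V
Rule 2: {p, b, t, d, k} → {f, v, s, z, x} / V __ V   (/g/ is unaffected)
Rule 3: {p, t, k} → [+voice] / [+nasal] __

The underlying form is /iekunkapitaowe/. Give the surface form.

Rule 1 (intervocalic voicing): /k/ is a voiceless stop between vowels /e/ and /u/, so it voices to [g]. /p/ is a voiceless stop between vowels /a/ and /i/, so it voices to [b]. /t/ is a voiceless stop between vowels /i/ and /a/, so it voices to [d]. /iekunkapitaowe/ → iegunkabidaowe.
Rule 2 (intervocalic spirantization): /b/ is a stop between vowels /a/ and /i/, so it spirantizes to the fricative [v]. /d/ is a stop between vowels /i/ and /a/, so it spirantizes to the fricative [z]. /iegunkabidaowe/ → iegunkavizaowe.
Rule 3 (post-nasal voicing): /k/ is a voiceless stop immediately after the nasal /n/, so it voices to [g]. /iegunkavizaowe/ → iegungavizaowe.

iegungavizaowe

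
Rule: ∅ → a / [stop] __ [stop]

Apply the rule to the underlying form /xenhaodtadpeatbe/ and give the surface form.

xenhaodatadapeatabe

/d/ and /t/ form a stop–stop cluster, so [a] is inserted between them.
/d/ and /p/ form a stop–stop cluster, so [a] is inserted between them.
/t/ and /b/ form a stop–stop cluster, so [a] is inserted between them.
Surface form: [xenhaodatadapeatabe].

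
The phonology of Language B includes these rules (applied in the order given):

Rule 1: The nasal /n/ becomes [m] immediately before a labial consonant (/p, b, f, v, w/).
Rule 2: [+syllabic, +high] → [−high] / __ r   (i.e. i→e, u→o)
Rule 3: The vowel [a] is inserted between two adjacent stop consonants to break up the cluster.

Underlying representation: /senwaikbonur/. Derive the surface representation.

semwaikabonor

Rule 1 (nasal place assimilation): /n/ precedes the labial consonant /w/, so it assimilates in place to [m]. /senwaikbonur/ → semwaikbonur.
Rule 2 (pre-rhotic lowering): /u/ is a high vowel immediately before /r/, so it lowers to [o]. /semwaikbonur/ → semwaikbonor.
Rule 3 (stop-cluster a-epenthesis): /k/ and /b/ form a stop–stop cluster, so [a] is inserted between them. /semwaikbonor/ → semwaikabonor.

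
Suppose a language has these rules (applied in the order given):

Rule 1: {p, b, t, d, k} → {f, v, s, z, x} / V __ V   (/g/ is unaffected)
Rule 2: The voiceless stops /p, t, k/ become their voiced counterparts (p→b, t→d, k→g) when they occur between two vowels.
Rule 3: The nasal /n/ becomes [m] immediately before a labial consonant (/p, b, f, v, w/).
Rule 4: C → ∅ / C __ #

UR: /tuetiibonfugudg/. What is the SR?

tuesiivomfugud

Rule 1 (intervocalic spirantization): /t/ is a stop between vowels /e/ and /i/, so it spirantizes to the fricative [s]. /b/ is a stop between vowels /i/ and /o/, so it spirantizes to the fricative [v]. /tuetiibonfugudg/ → tuesiivonfugudg.
Rule 2 (intervocalic voicing): no segment meets the environment; /tuesiivonfugudg/ is unchanged.
Rule 3 (nasal place assimilation): /n/ precedes the labial consonant /f/, so it assimilates in place to [m]. /tuesiivonfugudg/ → tuesiivomfugudg.
Rule 4 (final cluster simplification): /g/ is the second consonant of a word-final cluster /dg/, so it deletes. /tuesiivomfugudg/ → tuesiivomfugud.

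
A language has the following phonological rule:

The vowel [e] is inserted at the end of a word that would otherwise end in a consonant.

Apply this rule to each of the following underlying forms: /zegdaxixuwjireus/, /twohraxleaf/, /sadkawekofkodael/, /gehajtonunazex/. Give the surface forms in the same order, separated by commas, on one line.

/zegdaxixuwjireus/: the form ends in the consonant /s/, so [e] is inserted word-finally. → [zegdaxixuwjireuse].
/twohraxleaf/: the form ends in the consonant /f/, so [e] is inserted word-finally. → [twohraxleafe].
/sadkawekofkodael/: the form ends in the consonant /l/, so [e] is inserted word-finally. → [sadkawekofkodaele].
/gehajtonunazex/: the form ends in the consonant /x/, so [e] is inserted word-finally. → [gehajtonunazexe].

zegdaxixuwjireuse, twohraxleafe, sadkawekofkodaele, gehajtonunazexe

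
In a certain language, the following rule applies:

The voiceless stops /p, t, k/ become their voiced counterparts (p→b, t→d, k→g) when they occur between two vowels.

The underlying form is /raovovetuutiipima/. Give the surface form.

/t/ is a voiceless stop between vowels /e/ and /u/, so it voices to [d].
/t/ is a voiceless stop between vowels /u/ and /i/, so it voices to [d].
/p/ is a voiceless stop between vowels /i/ and /i/, so it voices to [b].
Surface form: [raovoveduudiibima].

raovoveduudiibima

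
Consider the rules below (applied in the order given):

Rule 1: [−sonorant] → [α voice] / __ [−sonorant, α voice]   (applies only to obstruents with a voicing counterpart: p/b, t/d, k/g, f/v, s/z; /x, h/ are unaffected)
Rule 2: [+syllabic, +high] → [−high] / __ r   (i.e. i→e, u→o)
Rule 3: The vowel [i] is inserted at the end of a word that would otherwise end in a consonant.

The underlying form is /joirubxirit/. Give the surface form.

Rule 1 (regressive voicing assimilation): /b/ precedes the voiceless obstruent /x/, so it devoices to [p] by assimilation. /joirubxirit/ → joirupxirit.
Rule 2 (pre-rhotic lowering): /i/ is a high vowel immediately before /r/, so it lowers to [e]. /i/ is a high vowel immediately before /r/, so it lowers to [e]. /joirupxirit/ → joerupxerit.
Rule 3 (final i-epenthesis): the form ends in the consonant /t/, so [i] is inserted word-finally. /joerupxerit/ → joerupxeriti.

joerupxeriti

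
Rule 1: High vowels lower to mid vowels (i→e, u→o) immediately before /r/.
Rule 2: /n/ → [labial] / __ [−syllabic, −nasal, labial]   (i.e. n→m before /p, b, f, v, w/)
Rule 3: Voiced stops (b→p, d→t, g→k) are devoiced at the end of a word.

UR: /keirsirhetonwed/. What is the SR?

keerserhetomwet

Rule 1 (pre-rhotic lowering): /i/ is a high vowel immediately before /r/, so it lowers to [e]. /i/ is a high vowel immediately before /r/, so it lowers to [e]. /keirsirhetonwed/ → keerserhetonwed.
Rule 2 (nasal place assimilation): /n/ precedes the labial consonant /w/, so it assimilates in place to [m]. /keerserhetonwed/ → keerserhetomwed.
Rule 3 (final devoicing): /d/ is a voiced stop in word-final position, so it devoices to [t]. /keerserhetomwed/ → keerserhetomwet.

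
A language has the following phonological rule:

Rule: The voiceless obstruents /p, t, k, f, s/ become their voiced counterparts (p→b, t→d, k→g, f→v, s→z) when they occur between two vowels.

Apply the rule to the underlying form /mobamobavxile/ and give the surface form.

mobamobavxile

No segment of /mobamobavxile/ meets the structural description of the rule, so the form surfaces unchanged.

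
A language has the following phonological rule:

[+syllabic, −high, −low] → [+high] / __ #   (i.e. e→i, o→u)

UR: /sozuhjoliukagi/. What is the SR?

sozuhjoliukagi

No segment of /sozuhjoliukagi/ meets the structural description of the rule, so the form surfaces unchanged.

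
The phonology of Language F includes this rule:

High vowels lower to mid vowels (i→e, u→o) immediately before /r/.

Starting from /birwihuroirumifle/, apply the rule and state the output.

/i/ is a high vowel immediately before /r/, so it lowers to [e].
/u/ is a high vowel immediately before /r/, so it lowers to [o].
/i/ is a high vowel immediately before /r/, so it lowers to [e].
Surface form: [berwihoroerumifle].

berwihoroerumifle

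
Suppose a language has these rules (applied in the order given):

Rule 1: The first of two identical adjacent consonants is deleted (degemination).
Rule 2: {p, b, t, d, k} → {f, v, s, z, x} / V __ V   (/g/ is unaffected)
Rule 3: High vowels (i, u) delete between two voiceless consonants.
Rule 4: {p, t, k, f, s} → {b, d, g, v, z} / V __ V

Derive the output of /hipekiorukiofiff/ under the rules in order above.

hfexioruxioff

Rule 1 (degemination): /ff/ is a geminate; the first /f/ deletes. /hipekiorukiofiff/ → hipekiorukiofif.
Rule 2 (intervocalic spirantization): /p/ is a stop between vowels /i/ and /e/, so it spirantizes to the fricative [f]. /k/ is a stop between vowels /e/ and /i/, so it spirantizes to the fricative [x]. /k/ is a stop between vowels /u/ and /i/, so it spirantizes to the fricative [x]. /hipekiorukiofif/ → hifexioruxiofif.
Rule 3 (high vowel syncope): /i/ is a high vowel flanked by voiceless consonants /h/ and /f/, so it deletes. /i/ is a high vowel flanked by voiceless consonants /f/ and /f/, so it deletes. /hifexioruxiofif/ → hfexioruxioff.
Rule 4 (intervocalic voicing): no segment meets the environment; /hfexioruxioff/ is unchanged.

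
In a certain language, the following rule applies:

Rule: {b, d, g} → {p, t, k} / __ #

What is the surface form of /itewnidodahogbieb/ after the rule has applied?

/b/ is a voiced stop in word-final position, so it devoices to [p].
The other instances of /d/, /g/, /b/ do not occur in the required environment and remain unchanged.
Surface form: [itewnidodahogbiep].

itewnidodahogbiep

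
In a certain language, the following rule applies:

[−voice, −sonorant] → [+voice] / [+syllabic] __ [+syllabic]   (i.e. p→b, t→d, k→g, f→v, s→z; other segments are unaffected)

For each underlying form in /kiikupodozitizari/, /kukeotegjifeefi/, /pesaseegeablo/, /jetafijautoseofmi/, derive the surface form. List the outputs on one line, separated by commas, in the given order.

/kiikupodozitizari/: /k/ is a voiceless obstruent between vowels /i/ and /u/, so it voices to [g]. /p/ is a voiceless obstruent between vowels /u/ and /o/, so it voices to [b]. /t/ is a voiceless obstruent between vowels /i/ and /i/, so it voices to [d]. → [kiigubodozidizari].
/kukeotegjifeefi/: /k/ is a voiceless obstruent between vowels /u/ and /e/, so it voices to [g]. /t/ is a voiceless obstruent between vowels /o/ and /e/, so it voices to [d]. /f/ is a voiceless obstruent between vowels /i/ and /e/, so it voices to [v]. /f/ is a voiceless obstruent between vowels /e/ and /i/, so it voices to [v]. → [kugeodegjiveevi].
/pesaseegeablo/: /s/ is a voiceless obstruent between vowels /e/ and /a/, so it voices to [z]. /s/ is a voiceless obstruent between vowels /a/ and /e/, so it voices to [z]. → [pezazeegeablo].
/jetafijautoseofmi/: /t/ is a voiceless obstruent between vowels /e/ and /a/, so it voices to [d]. /f/ is a voiceless obstruent between vowels /a/ and /i/, so it voices to [v]. /t/ is a voiceless obstruent between vowels /u/ and /o/, so it voices to [d]. /s/ is a voiceless obstruent between vowels /o/ and /e/, so it voices to [z]. → [jedavijaudozeofmi].

kiigubodozidizari, kugeodegjiveevi, pezazeegeablo, jedavijaudozeofmi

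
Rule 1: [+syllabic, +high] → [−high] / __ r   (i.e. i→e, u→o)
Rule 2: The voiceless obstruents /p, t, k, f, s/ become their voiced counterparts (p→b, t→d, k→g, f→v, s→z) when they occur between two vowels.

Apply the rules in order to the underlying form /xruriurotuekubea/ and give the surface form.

xrorioroduegubea

Rule 1 (pre-rhotic lowering): /u/ is a high vowel immediately before /r/, so it lowers to [o]. /u/ is a high vowel immediately before /r/, so it lowers to [o]. /xruriurotuekubea/ → xroriorotuekubea.
Rule 2 (intervocalic voicing): /t/ is a voiceless obstruent between vowels /o/ and /u/, so it voices to [d]. /k/ is a voiceless obstruent between vowels /e/ and /u/, so it voices to [g]. /xroriorotuekubea/ → xrorioroduegubea.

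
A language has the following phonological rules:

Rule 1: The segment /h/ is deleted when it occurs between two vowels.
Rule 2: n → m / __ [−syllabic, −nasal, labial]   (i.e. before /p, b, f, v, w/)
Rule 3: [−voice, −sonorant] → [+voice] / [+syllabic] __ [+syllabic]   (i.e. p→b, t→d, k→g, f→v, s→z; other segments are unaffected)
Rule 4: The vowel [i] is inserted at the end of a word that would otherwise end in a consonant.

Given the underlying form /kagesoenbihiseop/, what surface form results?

kagezoembiizeopi

Rule 1 (intervocalic h-deletion): /h/ occurs between vowels /i/ and /i/, so it deletes. /kagesoenbihiseop/ → kagesoenbiiseop.
Rule 2 (nasal place assimilation): /n/ precedes the labial consonant /b/, so it assimilates in place to [m]. /kagesoenbiiseop/ → kagesoembiiseop.
Rule 3 (intervocalic voicing): /s/ is a voiceless obstruent between vowels /e/ and /o/, so it voices to [z]. /s/ is a voiceless obstruent between vowels /i/ and /e/, so it voices to [z]. /kagesoembiiseop/ → kagezoembiizeop.
Rule 4 (final i-epenthesis): the form ends in the consonant /p/, so [i] is inserted word-finally. /kagezoembiizeop/ → kagezoembiizeopi.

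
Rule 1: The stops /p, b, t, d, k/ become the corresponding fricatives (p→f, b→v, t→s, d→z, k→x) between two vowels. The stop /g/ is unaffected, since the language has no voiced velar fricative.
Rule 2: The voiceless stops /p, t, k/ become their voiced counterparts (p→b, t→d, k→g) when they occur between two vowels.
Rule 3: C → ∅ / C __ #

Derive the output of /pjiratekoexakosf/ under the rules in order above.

Rule 1 (intervocalic spirantization): /t/ is a stop between vowels /a/ and /e/, so it spirantizes to the fricative [s]. /k/ is a stop between vowels /e/ and /o/, so it spirantizes to the fricative [x]. /k/ is a stop between vowels /a/ and /o/, so it spirantizes to the fricative [x]. /pjiratekoexakosf/ → pjirasexoexaxosf.
Rule 2 (intervocalic voicing): no segment meets the environment; /pjirasexoexaxosf/ is unchanged.
Rule 3 (final cluster simplification): /f/ is the second consonant of a word-final cluster /sf/, so it deletes. /pjirasexoexaxosf/ → pjirasexoexaxos.

pjirasexoexaxos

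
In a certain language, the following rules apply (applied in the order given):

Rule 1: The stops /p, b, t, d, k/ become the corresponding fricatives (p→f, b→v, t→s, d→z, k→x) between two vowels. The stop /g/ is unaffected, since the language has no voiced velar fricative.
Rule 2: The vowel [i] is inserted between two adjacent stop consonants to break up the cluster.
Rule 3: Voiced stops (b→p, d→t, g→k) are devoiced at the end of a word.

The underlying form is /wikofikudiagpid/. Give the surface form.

wixofixuziagipit

Rule 1 (intervocalic spirantization): /k/ is a stop between vowels /i/ and /o/, so it spirantizes to the fricative [x]. /k/ is a stop between vowels /i/ and /u/, so it spirantizes to the fricative [x]. /d/ is a stop between vowels /u/ and /i/, so it spirantizes to the fricative [z]. /wikofikudiagpid/ → wixofixuziagpid.
Rule 2 (stop-cluster i-epenthesis): /g/ and /p/ form a stop–stop cluster, so [i] is inserted between them. /wixofixuziagpid/ → wixofixuziagipid.
Rule 3 (final devoicing): /d/ is a voiced stop in word-final position, so it devoices to [t]. /wixofixuziagipid/ → wixofixuziagipit.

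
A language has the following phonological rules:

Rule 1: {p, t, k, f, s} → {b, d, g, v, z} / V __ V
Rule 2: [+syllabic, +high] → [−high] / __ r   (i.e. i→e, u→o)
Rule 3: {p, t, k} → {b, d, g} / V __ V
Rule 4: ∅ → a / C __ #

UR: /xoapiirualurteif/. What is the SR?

Rule 1 (intervocalic voicing): /p/ is a voiceless obstruent between vowels /a/ and /i/, so it voices to [b]. /xoapiirualurteif/ → xoabiirualurteif.
Rule 2 (pre-rhotic lowering): /i/ is a high vowel immediately before /r/, so it lowers to [e]. /u/ is a high vowel immediately before /r/, so it lowers to [o]. /xoabiirualurteif/ → xoabierualorteif.
Rule 3 (intervocalic voicing): no segment meets the environment; /xoabierualorteif/ is unchanged.
Rule 4 (final a-epenthesis): the form ends in the consonant /f/, so [a] is inserted word-finally. /xoabierualorteif/ → xoabierualorteifa.

xoabierualorteifa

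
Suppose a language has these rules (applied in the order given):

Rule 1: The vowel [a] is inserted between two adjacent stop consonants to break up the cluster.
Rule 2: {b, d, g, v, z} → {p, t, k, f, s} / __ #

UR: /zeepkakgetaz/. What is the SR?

zeepakakagetas

Rule 1 (stop-cluster a-epenthesis): /p/ and /k/ form a stop–stop cluster, so [a] is inserted between them. /k/ and /g/ form a stop–stop cluster, so [a] is inserted between them. /zeepkakgetaz/ → zeepakakagetaz.
Rule 2 (final devoicing): /z/ is a voiced obstruent in word-final position, so it devoices to [s]. /zeepakakagetaz/ → zeepakakagetas.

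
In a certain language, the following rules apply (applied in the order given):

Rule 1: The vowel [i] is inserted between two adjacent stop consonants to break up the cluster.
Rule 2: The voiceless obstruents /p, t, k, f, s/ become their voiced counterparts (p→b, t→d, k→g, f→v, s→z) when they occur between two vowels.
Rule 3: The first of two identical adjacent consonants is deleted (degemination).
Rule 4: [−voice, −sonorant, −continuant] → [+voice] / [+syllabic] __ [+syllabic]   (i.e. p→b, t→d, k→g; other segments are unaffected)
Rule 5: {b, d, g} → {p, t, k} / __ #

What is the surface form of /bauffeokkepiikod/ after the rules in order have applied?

Rule 1 (stop-cluster i-epenthesis): /k/ and /k/ form a stop–stop cluster, so [i] is inserted between them. /bauffeokkepiikod/ → bauffeokikepiikod.
Rule 2 (intervocalic voicing): /k/ is a voiceless obstruent between vowels /o/ and /i/, so it voices to [g]. /k/ is a voiceless obstruent between vowels /i/ and /e/, so it voices to [g]. /p/ is a voiceless obstruent between vowels /e/ and /i/, so it voices to [b]. /k/ is a voiceless obstruent between vowels /i/ and /o/, so it voices to [g]. /bauffeokikepiikod/ → bauffeogigebiigod.
Rule 3 (degemination): /ff/ is a geminate; the first /f/ deletes. /bauffeogigebiigod/ → baufeogigebiigod.
Rule 4 (intervocalic voicing): no segment meets the environment; /baufeogigebiigod/ is unchanged.
Rule 5 (final devoicing): /d/ is a voiced stop in word-final position, so it devoices to [t]. /baufeogigebiigod/ → baufeogigebiigot.

baufeogigebiigot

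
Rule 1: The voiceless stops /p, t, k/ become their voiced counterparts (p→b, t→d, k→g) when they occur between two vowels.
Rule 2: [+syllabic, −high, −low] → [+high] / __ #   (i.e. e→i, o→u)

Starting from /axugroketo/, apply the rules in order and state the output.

axugrogedu

Rule 1 (intervocalic voicing): /k/ is a voiceless stop between vowels /o/ and /e/, so it voices to [g]. /t/ is a voiceless stop between vowels /e/ and /o/, so it voices to [d]. /axugroketo/ → axugrogedo.
Rule 2 (final vowel raising): /o/ is a mid vowel in word-final position, so it raises to [u]. /axugrogedo/ → axugrogedu.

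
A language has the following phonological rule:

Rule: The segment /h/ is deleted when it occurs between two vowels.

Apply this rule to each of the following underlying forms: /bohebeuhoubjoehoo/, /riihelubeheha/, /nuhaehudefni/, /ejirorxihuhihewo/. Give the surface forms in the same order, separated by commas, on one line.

/bohebeuhoubjoehoo/: /h/ occurs between vowels /o/ and /e/, so it deletes. /h/ occurs between vowels /u/ and /o/, so it deletes. /h/ occurs between vowels /e/ and /o/, so it deletes. → [boebeuoubjoeoo].
/riihelubeheha/: /h/ occurs between vowels /i/ and /e/, so it deletes. /h/ occurs between vowels /e/ and /e/, so it deletes. /h/ occurs between vowels /e/ and /a/, so it deletes. → [riielubeea].
/nuhaehudefni/: /h/ occurs between vowels /u/ and /a/, so it deletes. /h/ occurs between vowels /e/ and /u/, so it deletes. → [nuaeudefni].
/ejirorxihuhihewo/: /h/ occurs between vowels /i/ and /u/, so it deletes. /h/ occurs between vowels /u/ and /i/, so it deletes. /h/ occurs between vowels /i/ and /e/, so it deletes. → [ejirorxiuiewo].

boebeuoubjoeoo, riielubeea, nuaeudefni, ejirorxiuiewo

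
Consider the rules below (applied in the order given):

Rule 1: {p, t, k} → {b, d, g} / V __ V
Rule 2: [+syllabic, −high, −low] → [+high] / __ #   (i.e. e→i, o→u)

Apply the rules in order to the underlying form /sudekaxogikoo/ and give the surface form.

sudegaxogigou

Rule 1 (intervocalic voicing): /k/ is a voiceless stop between vowels /e/ and /a/, so it voices to [g]. /k/ is a voiceless stop between vowels /i/ and /o/, so it voices to [g]. /sudekaxogikoo/ → sudegaxogigoo.
Rule 2 (final vowel raising): /o/ is a mid vowel in word-final position, so it raises to [u]. /sudegaxogigoo/ → sudegaxogigou.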